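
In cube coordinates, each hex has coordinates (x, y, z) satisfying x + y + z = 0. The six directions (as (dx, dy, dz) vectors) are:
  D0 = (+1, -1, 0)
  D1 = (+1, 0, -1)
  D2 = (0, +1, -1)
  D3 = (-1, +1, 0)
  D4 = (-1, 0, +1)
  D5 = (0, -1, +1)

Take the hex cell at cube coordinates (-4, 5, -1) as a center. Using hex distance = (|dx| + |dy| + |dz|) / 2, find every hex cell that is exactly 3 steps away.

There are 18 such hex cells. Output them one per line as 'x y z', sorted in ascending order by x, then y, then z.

Walk ring at distance 3 from (-4, 5, -1):
Start at center + D4*3 = (-7, 5, 2)
  hex 0: (-7, 5, 2)
  hex 1: (-6, 4, 2)
  hex 2: (-5, 3, 2)
  hex 3: (-4, 2, 2)
  hex 4: (-3, 2, 1)
  hex 5: (-2, 2, 0)
  hex 6: (-1, 2, -1)
  hex 7: (-1, 3, -2)
  hex 8: (-1, 4, -3)
  hex 9: (-1, 5, -4)
  hex 10: (-2, 6, -4)
  hex 11: (-3, 7, -4)
  hex 12: (-4, 8, -4)
  hex 13: (-5, 8, -3)
  hex 14: (-6, 8, -2)
  hex 15: (-7, 8, -1)
  hex 16: (-7, 7, 0)
  hex 17: (-7, 6, 1)
Sorted: 18 hexes.

Answer: -7 5 2
-7 6 1
-7 7 0
-7 8 -1
-6 4 2
-6 8 -2
-5 3 2
-5 8 -3
-4 2 2
-4 8 -4
-3 2 1
-3 7 -4
-2 2 0
-2 6 -4
-1 2 -1
-1 3 -2
-1 4 -3
-1 5 -4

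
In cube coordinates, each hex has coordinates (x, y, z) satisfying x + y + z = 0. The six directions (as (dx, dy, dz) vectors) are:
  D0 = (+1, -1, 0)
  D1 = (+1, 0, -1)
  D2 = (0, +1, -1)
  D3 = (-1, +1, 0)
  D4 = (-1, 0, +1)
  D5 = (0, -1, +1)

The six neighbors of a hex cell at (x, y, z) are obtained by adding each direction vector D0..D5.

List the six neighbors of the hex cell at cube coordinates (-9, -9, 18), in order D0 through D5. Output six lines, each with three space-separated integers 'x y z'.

Center: (-9, -9, 18). Add each direction:
  D0: (-9, -9, 18) + (1, -1, 0) = (-8, -10, 18)
  D1: (-9, -9, 18) + (1, 0, -1) = (-8, -9, 17)
  D2: (-9, -9, 18) + (0, 1, -1) = (-9, -8, 17)
  D3: (-9, -9, 18) + (-1, 1, 0) = (-10, -8, 18)
  D4: (-9, -9, 18) + (-1, 0, 1) = (-10, -9, 19)
  D5: (-9, -9, 18) + (0, -1, 1) = (-9, -10, 19)

Answer: -8 -10 18
-8 -9 17
-9 -8 17
-10 -8 18
-10 -9 19
-9 -10 19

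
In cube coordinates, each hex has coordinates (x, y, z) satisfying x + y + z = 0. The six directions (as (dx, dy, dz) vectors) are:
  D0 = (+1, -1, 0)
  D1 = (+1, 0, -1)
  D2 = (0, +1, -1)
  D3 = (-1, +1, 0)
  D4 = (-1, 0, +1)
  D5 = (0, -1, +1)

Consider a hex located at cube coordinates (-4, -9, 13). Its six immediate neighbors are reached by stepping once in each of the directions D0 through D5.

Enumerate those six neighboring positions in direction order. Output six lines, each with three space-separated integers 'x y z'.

Answer: -3 -10 13
-3 -9 12
-4 -8 12
-5 -8 13
-5 -9 14
-4 -10 14

Derivation:
Center: (-4, -9, 13). Add each direction:
  D0: (-4, -9, 13) + (1, -1, 0) = (-3, -10, 13)
  D1: (-4, -9, 13) + (1, 0, -1) = (-3, -9, 12)
  D2: (-4, -9, 13) + (0, 1, -1) = (-4, -8, 12)
  D3: (-4, -9, 13) + (-1, 1, 0) = (-5, -8, 13)
  D4: (-4, -9, 13) + (-1, 0, 1) = (-5, -9, 14)
  D5: (-4, -9, 13) + (0, -1, 1) = (-4, -10, 14)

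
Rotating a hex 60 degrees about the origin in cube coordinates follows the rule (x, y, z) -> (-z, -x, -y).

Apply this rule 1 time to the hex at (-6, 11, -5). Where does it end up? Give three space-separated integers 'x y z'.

Answer: 5 6 -11

Derivation:
Start: (-6, 11, -5)
Step 1: (-6, 11, -5) -> (-(-5), -(-6), -(11)) = (5, 6, -11)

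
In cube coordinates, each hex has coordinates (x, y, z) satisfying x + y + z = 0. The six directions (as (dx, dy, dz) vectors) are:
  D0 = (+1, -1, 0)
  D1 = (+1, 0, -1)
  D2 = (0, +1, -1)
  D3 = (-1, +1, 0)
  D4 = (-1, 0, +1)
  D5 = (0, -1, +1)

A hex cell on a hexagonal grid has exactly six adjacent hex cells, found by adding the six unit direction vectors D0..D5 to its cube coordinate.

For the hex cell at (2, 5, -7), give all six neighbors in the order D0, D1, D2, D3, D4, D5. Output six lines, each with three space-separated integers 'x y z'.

Center: (2, 5, -7). Add each direction:
  D0: (2, 5, -7) + (1, -1, 0) = (3, 4, -7)
  D1: (2, 5, -7) + (1, 0, -1) = (3, 5, -8)
  D2: (2, 5, -7) + (0, 1, -1) = (2, 6, -8)
  D3: (2, 5, -7) + (-1, 1, 0) = (1, 6, -7)
  D4: (2, 5, -7) + (-1, 0, 1) = (1, 5, -6)
  D5: (2, 5, -7) + (0, -1, 1) = (2, 4, -6)

Answer: 3 4 -7
3 5 -8
2 6 -8
1 6 -7
1 5 -6
2 4 -6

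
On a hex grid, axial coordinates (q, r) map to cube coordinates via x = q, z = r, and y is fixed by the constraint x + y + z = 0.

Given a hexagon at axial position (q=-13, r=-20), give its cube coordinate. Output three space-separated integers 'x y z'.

x = q = -13
z = r = -20
y = -x - z = -(-13) - (-20) = 33

Answer: -13 33 -20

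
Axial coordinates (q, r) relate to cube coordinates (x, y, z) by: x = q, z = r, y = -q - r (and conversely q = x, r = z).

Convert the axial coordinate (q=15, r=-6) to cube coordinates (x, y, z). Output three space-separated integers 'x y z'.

Answer: 15 -9 -6

Derivation:
x = q = 15
z = r = -6
y = -x - z = -(15) - (-6) = -9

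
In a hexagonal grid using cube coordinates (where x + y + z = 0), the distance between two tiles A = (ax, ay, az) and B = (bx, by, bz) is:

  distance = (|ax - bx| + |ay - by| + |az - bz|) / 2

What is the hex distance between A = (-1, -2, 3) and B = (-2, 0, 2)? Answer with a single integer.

|ax - bx| = |-1 - (-2)| = 1
|ay - by| = |-2 - 0| = 2
|az - bz| = |3 - 2| = 1
distance = (1 + 2 + 1) / 2 = 4 / 2 = 2

Answer: 2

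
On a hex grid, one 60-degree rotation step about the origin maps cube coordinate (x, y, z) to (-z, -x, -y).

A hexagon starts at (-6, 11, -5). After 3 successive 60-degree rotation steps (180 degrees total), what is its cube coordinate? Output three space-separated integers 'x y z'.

Answer: 6 -11 5

Derivation:
Start: (-6, 11, -5)
Step 1: (-6, 11, -5) -> (-(-5), -(-6), -(11)) = (5, 6, -11)
Step 2: (5, 6, -11) -> (-(-11), -(5), -(6)) = (11, -5, -6)
Step 3: (11, -5, -6) -> (-(-6), -(11), -(-5)) = (6, -11, 5)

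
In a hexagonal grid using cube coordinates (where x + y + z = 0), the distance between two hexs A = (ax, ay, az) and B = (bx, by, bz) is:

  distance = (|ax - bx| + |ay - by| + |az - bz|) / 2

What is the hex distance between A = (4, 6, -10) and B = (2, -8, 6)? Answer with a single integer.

Answer: 16

Derivation:
|ax - bx| = |4 - 2| = 2
|ay - by| = |6 - (-8)| = 14
|az - bz| = |-10 - 6| = 16
distance = (2 + 14 + 16) / 2 = 32 / 2 = 16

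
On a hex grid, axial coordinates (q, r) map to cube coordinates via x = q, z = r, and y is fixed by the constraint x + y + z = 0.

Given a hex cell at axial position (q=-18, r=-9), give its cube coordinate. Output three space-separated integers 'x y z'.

x = q = -18
z = r = -9
y = -x - z = -(-18) - (-9) = 27

Answer: -18 27 -9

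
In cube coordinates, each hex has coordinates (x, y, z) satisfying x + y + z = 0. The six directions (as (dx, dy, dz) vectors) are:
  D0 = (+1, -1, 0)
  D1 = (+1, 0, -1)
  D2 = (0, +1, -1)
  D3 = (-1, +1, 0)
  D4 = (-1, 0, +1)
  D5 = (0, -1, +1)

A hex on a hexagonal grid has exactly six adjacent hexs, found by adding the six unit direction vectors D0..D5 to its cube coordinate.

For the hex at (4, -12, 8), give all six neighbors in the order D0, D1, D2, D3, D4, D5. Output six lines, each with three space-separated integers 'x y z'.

Center: (4, -12, 8). Add each direction:
  D0: (4, -12, 8) + (1, -1, 0) = (5, -13, 8)
  D1: (4, -12, 8) + (1, 0, -1) = (5, -12, 7)
  D2: (4, -12, 8) + (0, 1, -1) = (4, -11, 7)
  D3: (4, -12, 8) + (-1, 1, 0) = (3, -11, 8)
  D4: (4, -12, 8) + (-1, 0, 1) = (3, -12, 9)
  D5: (4, -12, 8) + (0, -1, 1) = (4, -13, 9)

Answer: 5 -13 8
5 -12 7
4 -11 7
3 -11 8
3 -12 9
4 -13 9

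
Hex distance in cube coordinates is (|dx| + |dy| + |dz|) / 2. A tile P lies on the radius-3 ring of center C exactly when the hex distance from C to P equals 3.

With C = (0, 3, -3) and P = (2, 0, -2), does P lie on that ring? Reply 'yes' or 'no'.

|px - cx| = |2 - 0| = 2
|py - cy| = |0 - 3| = 3
|pz - cz| = |-2 - (-3)| = 1
distance = (2+3+1)/2 = 6/2 = 3
radius = 3; distance == radius -> yes

Answer: yes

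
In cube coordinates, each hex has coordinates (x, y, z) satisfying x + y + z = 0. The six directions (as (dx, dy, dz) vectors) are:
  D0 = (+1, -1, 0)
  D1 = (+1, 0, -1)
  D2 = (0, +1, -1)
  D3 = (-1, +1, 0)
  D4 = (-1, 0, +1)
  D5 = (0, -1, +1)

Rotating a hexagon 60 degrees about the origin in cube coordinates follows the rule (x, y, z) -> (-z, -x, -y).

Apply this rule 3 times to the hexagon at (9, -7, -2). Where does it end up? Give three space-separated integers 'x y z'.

Answer: -9 7 2

Derivation:
Start: (9, -7, -2)
Step 1: (9, -7, -2) -> (-(-2), -(9), -(-7)) = (2, -9, 7)
Step 2: (2, -9, 7) -> (-(7), -(2), -(-9)) = (-7, -2, 9)
Step 3: (-7, -2, 9) -> (-(9), -(-7), -(-2)) = (-9, 7, 2)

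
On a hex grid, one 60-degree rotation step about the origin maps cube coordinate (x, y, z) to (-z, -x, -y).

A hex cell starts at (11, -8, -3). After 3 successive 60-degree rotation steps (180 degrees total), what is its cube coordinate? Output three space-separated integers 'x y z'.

Answer: -11 8 3

Derivation:
Start: (11, -8, -3)
Step 1: (11, -8, -3) -> (-(-3), -(11), -(-8)) = (3, -11, 8)
Step 2: (3, -11, 8) -> (-(8), -(3), -(-11)) = (-8, -3, 11)
Step 3: (-8, -3, 11) -> (-(11), -(-8), -(-3)) = (-11, 8, 3)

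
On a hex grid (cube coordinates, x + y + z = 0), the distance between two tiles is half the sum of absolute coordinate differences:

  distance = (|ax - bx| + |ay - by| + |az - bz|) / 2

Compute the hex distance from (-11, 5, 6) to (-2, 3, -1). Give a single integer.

Answer: 9

Derivation:
|ax - bx| = |-11 - (-2)| = 9
|ay - by| = |5 - 3| = 2
|az - bz| = |6 - (-1)| = 7
distance = (9 + 2 + 7) / 2 = 18 / 2 = 9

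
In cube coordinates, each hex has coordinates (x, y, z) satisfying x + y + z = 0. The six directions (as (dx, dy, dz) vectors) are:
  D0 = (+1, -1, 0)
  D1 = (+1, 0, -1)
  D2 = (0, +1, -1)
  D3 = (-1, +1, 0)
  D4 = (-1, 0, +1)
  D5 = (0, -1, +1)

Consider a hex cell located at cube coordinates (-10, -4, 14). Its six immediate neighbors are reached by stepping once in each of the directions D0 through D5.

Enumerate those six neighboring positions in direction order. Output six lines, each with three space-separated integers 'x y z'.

Center: (-10, -4, 14). Add each direction:
  D0: (-10, -4, 14) + (1, -1, 0) = (-9, -5, 14)
  D1: (-10, -4, 14) + (1, 0, -1) = (-9, -4, 13)
  D2: (-10, -4, 14) + (0, 1, -1) = (-10, -3, 13)
  D3: (-10, -4, 14) + (-1, 1, 0) = (-11, -3, 14)
  D4: (-10, -4, 14) + (-1, 0, 1) = (-11, -4, 15)
  D5: (-10, -4, 14) + (0, -1, 1) = (-10, -5, 15)

Answer: -9 -5 14
-9 -4 13
-10 -3 13
-11 -3 14
-11 -4 15
-10 -5 15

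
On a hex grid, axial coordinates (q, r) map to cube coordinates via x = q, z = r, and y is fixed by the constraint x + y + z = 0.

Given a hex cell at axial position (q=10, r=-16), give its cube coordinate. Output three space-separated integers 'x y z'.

Answer: 10 6 -16

Derivation:
x = q = 10
z = r = -16
y = -x - z = -(10) - (-16) = 6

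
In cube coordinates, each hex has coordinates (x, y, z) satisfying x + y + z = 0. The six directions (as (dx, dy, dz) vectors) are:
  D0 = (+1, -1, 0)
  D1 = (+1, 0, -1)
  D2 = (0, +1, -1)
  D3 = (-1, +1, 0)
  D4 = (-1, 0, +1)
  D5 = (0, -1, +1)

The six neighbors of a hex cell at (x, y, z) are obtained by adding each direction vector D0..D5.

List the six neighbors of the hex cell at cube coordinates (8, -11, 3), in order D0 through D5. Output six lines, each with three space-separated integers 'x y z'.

Answer: 9 -12 3
9 -11 2
8 -10 2
7 -10 3
7 -11 4
8 -12 4

Derivation:
Center: (8, -11, 3). Add each direction:
  D0: (8, -11, 3) + (1, -1, 0) = (9, -12, 3)
  D1: (8, -11, 3) + (1, 0, -1) = (9, -11, 2)
  D2: (8, -11, 3) + (0, 1, -1) = (8, -10, 2)
  D3: (8, -11, 3) + (-1, 1, 0) = (7, -10, 3)
  D4: (8, -11, 3) + (-1, 0, 1) = (7, -11, 4)
  D5: (8, -11, 3) + (0, -1, 1) = (8, -12, 4)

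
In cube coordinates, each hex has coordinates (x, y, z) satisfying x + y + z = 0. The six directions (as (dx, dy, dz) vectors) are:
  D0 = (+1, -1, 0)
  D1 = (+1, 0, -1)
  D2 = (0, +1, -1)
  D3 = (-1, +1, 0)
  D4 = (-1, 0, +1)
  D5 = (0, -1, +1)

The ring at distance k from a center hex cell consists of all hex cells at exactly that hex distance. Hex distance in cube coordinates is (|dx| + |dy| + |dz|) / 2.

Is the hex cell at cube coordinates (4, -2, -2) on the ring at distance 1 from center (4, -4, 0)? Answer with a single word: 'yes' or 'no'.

Answer: no

Derivation:
|px - cx| = |4 - 4| = 0
|py - cy| = |-2 - (-4)| = 2
|pz - cz| = |-2 - 0| = 2
distance = (0+2+2)/2 = 4/2 = 2
radius = 1; distance != radius -> no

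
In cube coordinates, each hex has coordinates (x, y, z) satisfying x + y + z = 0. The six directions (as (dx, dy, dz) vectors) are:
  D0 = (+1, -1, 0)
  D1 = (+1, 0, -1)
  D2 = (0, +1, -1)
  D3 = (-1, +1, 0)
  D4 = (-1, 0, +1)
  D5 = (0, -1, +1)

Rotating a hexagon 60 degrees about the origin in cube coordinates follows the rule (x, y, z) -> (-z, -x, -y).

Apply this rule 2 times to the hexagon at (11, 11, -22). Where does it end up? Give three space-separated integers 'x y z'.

Start: (11, 11, -22)
Step 1: (11, 11, -22) -> (-(-22), -(11), -(11)) = (22, -11, -11)
Step 2: (22, -11, -11) -> (-(-11), -(22), -(-11)) = (11, -22, 11)

Answer: 11 -22 11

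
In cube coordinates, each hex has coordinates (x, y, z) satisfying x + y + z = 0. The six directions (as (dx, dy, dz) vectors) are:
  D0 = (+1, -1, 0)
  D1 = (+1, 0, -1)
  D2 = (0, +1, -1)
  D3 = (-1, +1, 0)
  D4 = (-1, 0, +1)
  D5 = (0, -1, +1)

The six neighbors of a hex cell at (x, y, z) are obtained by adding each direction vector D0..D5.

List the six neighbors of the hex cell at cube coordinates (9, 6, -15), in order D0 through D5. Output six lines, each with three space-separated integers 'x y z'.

Answer: 10 5 -15
10 6 -16
9 7 -16
8 7 -15
8 6 -14
9 5 -14

Derivation:
Center: (9, 6, -15). Add each direction:
  D0: (9, 6, -15) + (1, -1, 0) = (10, 5, -15)
  D1: (9, 6, -15) + (1, 0, -1) = (10, 6, -16)
  D2: (9, 6, -15) + (0, 1, -1) = (9, 7, -16)
  D3: (9, 6, -15) + (-1, 1, 0) = (8, 7, -15)
  D4: (9, 6, -15) + (-1, 0, 1) = (8, 6, -14)
  D5: (9, 6, -15) + (0, -1, 1) = (9, 5, -14)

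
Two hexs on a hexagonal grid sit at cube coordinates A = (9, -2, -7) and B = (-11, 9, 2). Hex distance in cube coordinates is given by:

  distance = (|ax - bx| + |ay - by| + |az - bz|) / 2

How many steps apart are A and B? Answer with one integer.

|ax - bx| = |9 - (-11)| = 20
|ay - by| = |-2 - 9| = 11
|az - bz| = |-7 - 2| = 9
distance = (20 + 11 + 9) / 2 = 40 / 2 = 20

Answer: 20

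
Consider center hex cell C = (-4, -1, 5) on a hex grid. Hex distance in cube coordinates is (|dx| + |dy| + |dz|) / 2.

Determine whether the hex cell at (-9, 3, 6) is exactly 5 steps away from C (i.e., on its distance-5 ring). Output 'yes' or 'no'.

Answer: yes

Derivation:
|px - cx| = |-9 - (-4)| = 5
|py - cy| = |3 - (-1)| = 4
|pz - cz| = |6 - 5| = 1
distance = (5+4+1)/2 = 10/2 = 5
radius = 5; distance == radius -> yes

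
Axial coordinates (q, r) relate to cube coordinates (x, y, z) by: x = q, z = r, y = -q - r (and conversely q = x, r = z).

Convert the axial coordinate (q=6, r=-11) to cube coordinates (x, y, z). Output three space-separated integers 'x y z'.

Answer: 6 5 -11

Derivation:
x = q = 6
z = r = -11
y = -x - z = -(6) - (-11) = 5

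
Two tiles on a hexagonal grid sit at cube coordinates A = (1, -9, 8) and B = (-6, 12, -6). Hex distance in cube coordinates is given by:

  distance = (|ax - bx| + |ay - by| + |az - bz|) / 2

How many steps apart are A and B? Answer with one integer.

Answer: 21

Derivation:
|ax - bx| = |1 - (-6)| = 7
|ay - by| = |-9 - 12| = 21
|az - bz| = |8 - (-6)| = 14
distance = (7 + 21 + 14) / 2 = 42 / 2 = 21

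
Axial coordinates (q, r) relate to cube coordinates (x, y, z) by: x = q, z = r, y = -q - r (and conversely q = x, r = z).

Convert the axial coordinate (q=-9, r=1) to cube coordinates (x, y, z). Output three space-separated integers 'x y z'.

x = q = -9
z = r = 1
y = -x - z = -(-9) - (1) = 8

Answer: -9 8 1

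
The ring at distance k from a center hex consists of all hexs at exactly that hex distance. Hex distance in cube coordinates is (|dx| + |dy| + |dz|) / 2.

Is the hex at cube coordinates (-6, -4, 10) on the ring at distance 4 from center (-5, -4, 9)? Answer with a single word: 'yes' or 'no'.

Answer: no

Derivation:
|px - cx| = |-6 - (-5)| = 1
|py - cy| = |-4 - (-4)| = 0
|pz - cz| = |10 - 9| = 1
distance = (1+0+1)/2 = 2/2 = 1
radius = 4; distance != radius -> no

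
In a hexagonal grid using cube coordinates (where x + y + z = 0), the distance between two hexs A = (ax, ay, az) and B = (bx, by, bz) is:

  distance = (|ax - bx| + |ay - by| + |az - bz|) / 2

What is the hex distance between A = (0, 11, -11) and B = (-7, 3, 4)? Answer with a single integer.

|ax - bx| = |0 - (-7)| = 7
|ay - by| = |11 - 3| = 8
|az - bz| = |-11 - 4| = 15
distance = (7 + 8 + 15) / 2 = 30 / 2 = 15

Answer: 15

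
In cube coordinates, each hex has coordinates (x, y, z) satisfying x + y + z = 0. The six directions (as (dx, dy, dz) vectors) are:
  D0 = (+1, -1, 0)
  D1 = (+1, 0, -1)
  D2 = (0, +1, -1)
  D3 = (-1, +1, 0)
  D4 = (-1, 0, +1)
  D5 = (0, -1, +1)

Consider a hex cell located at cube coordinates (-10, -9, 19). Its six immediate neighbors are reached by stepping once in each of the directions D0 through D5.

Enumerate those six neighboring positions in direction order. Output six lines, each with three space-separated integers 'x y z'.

Answer: -9 -10 19
-9 -9 18
-10 -8 18
-11 -8 19
-11 -9 20
-10 -10 20

Derivation:
Center: (-10, -9, 19). Add each direction:
  D0: (-10, -9, 19) + (1, -1, 0) = (-9, -10, 19)
  D1: (-10, -9, 19) + (1, 0, -1) = (-9, -9, 18)
  D2: (-10, -9, 19) + (0, 1, -1) = (-10, -8, 18)
  D3: (-10, -9, 19) + (-1, 1, 0) = (-11, -8, 19)
  D4: (-10, -9, 19) + (-1, 0, 1) = (-11, -9, 20)
  D5: (-10, -9, 19) + (0, -1, 1) = (-10, -10, 20)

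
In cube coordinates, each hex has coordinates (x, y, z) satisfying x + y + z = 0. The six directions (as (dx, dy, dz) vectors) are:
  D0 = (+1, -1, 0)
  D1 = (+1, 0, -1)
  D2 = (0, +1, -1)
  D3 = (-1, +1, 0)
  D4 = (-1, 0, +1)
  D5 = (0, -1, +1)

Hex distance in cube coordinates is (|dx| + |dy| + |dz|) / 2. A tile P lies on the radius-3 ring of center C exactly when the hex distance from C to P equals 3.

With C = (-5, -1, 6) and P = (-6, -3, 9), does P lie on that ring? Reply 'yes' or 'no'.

Answer: yes

Derivation:
|px - cx| = |-6 - (-5)| = 1
|py - cy| = |-3 - (-1)| = 2
|pz - cz| = |9 - 6| = 3
distance = (1+2+3)/2 = 6/2 = 3
radius = 3; distance == radius -> yes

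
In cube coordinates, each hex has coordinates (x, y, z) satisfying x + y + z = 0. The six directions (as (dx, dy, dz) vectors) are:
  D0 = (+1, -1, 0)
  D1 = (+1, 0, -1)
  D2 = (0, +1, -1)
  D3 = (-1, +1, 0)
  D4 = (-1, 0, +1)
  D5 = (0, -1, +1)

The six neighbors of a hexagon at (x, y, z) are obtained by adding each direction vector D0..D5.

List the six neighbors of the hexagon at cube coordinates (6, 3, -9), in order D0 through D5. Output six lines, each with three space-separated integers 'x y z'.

Answer: 7 2 -9
7 3 -10
6 4 -10
5 4 -9
5 3 -8
6 2 -8

Derivation:
Center: (6, 3, -9). Add each direction:
  D0: (6, 3, -9) + (1, -1, 0) = (7, 2, -9)
  D1: (6, 3, -9) + (1, 0, -1) = (7, 3, -10)
  D2: (6, 3, -9) + (0, 1, -1) = (6, 4, -10)
  D3: (6, 3, -9) + (-1, 1, 0) = (5, 4, -9)
  D4: (6, 3, -9) + (-1, 0, 1) = (5, 3, -8)
  D5: (6, 3, -9) + (0, -1, 1) = (6, 2, -8)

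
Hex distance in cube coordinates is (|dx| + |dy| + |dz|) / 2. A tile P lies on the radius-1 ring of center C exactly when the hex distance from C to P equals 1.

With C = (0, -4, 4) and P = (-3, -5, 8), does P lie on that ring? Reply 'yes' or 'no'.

Answer: no

Derivation:
|px - cx| = |-3 - 0| = 3
|py - cy| = |-5 - (-4)| = 1
|pz - cz| = |8 - 4| = 4
distance = (3+1+4)/2 = 8/2 = 4
radius = 1; distance != radius -> no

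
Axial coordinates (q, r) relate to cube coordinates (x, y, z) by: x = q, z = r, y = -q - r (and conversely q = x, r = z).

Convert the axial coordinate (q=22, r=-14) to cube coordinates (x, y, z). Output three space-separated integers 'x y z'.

x = q = 22
z = r = -14
y = -x - z = -(22) - (-14) = -8

Answer: 22 -8 -14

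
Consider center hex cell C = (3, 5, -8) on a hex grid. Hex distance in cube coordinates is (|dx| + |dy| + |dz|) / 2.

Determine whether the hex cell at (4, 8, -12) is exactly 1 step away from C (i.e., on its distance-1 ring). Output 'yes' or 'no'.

Answer: no

Derivation:
|px - cx| = |4 - 3| = 1
|py - cy| = |8 - 5| = 3
|pz - cz| = |-12 - (-8)| = 4
distance = (1+3+4)/2 = 8/2 = 4
radius = 1; distance != radius -> no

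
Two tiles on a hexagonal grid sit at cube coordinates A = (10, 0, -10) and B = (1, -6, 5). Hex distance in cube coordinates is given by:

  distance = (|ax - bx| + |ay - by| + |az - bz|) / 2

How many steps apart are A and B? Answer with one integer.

|ax - bx| = |10 - 1| = 9
|ay - by| = |0 - (-6)| = 6
|az - bz| = |-10 - 5| = 15
distance = (9 + 6 + 15) / 2 = 30 / 2 = 15

Answer: 15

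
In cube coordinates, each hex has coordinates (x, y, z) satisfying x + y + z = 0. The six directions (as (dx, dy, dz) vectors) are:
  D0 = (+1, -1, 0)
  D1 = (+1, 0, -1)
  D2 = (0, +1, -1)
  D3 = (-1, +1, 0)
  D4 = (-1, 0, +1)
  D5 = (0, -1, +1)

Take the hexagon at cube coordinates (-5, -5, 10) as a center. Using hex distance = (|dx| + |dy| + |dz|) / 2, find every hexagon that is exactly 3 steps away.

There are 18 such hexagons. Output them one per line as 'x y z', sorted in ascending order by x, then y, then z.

Walk ring at distance 3 from (-5, -5, 10):
Start at center + D4*3 = (-8, -5, 13)
  hex 0: (-8, -5, 13)
  hex 1: (-7, -6, 13)
  hex 2: (-6, -7, 13)
  hex 3: (-5, -8, 13)
  hex 4: (-4, -8, 12)
  hex 5: (-3, -8, 11)
  hex 6: (-2, -8, 10)
  hex 7: (-2, -7, 9)
  hex 8: (-2, -6, 8)
  hex 9: (-2, -5, 7)
  hex 10: (-3, -4, 7)
  hex 11: (-4, -3, 7)
  hex 12: (-5, -2, 7)
  hex 13: (-6, -2, 8)
  hex 14: (-7, -2, 9)
  hex 15: (-8, -2, 10)
  hex 16: (-8, -3, 11)
  hex 17: (-8, -4, 12)
Sorted: 18 hexes.

Answer: -8 -5 13
-8 -4 12
-8 -3 11
-8 -2 10
-7 -6 13
-7 -2 9
-6 -7 13
-6 -2 8
-5 -8 13
-5 -2 7
-4 -8 12
-4 -3 7
-3 -8 11
-3 -4 7
-2 -8 10
-2 -7 9
-2 -6 8
-2 -5 7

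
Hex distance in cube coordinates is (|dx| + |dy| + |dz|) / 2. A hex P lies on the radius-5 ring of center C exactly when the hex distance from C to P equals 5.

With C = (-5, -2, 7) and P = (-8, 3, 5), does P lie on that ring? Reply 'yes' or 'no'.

|px - cx| = |-8 - (-5)| = 3
|py - cy| = |3 - (-2)| = 5
|pz - cz| = |5 - 7| = 2
distance = (3+5+2)/2 = 10/2 = 5
radius = 5; distance == radius -> yes

Answer: yes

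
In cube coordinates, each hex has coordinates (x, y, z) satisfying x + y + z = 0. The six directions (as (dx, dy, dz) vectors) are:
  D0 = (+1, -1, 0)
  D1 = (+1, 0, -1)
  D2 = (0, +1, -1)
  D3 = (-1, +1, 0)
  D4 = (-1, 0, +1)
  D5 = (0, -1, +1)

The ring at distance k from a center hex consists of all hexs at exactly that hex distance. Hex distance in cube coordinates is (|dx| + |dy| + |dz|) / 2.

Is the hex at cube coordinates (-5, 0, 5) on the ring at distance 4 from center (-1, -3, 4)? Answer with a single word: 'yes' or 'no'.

Answer: yes

Derivation:
|px - cx| = |-5 - (-1)| = 4
|py - cy| = |0 - (-3)| = 3
|pz - cz| = |5 - 4| = 1
distance = (4+3+1)/2 = 8/2 = 4
radius = 4; distance == radius -> yes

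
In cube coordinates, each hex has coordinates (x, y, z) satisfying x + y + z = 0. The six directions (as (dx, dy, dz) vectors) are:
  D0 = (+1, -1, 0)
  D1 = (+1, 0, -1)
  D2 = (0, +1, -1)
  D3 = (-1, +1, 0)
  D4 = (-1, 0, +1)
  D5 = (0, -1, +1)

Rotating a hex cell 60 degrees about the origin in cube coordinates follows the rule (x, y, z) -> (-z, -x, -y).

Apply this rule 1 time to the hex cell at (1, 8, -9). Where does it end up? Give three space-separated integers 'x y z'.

Start: (1, 8, -9)
Step 1: (1, 8, -9) -> (-(-9), -(1), -(8)) = (9, -1, -8)

Answer: 9 -1 -8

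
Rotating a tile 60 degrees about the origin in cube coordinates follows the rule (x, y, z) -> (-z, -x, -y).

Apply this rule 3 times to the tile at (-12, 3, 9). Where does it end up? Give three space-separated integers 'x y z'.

Start: (-12, 3, 9)
Step 1: (-12, 3, 9) -> (-(9), -(-12), -(3)) = (-9, 12, -3)
Step 2: (-9, 12, -3) -> (-(-3), -(-9), -(12)) = (3, 9, -12)
Step 3: (3, 9, -12) -> (-(-12), -(3), -(9)) = (12, -3, -9)

Answer: 12 -3 -9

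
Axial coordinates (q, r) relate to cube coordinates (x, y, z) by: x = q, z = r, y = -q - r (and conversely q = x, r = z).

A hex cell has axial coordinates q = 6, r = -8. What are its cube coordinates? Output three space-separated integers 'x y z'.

Answer: 6 2 -8

Derivation:
x = q = 6
z = r = -8
y = -x - z = -(6) - (-8) = 2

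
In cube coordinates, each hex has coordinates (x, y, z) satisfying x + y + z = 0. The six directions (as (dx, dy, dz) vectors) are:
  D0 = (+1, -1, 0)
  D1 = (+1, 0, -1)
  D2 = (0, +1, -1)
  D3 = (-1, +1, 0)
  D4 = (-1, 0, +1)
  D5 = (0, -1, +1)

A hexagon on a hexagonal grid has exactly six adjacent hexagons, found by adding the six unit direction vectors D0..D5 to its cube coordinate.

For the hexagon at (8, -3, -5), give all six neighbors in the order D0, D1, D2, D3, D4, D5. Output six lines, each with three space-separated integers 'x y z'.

Answer: 9 -4 -5
9 -3 -6
8 -2 -6
7 -2 -5
7 -3 -4
8 -4 -4

Derivation:
Center: (8, -3, -5). Add each direction:
  D0: (8, -3, -5) + (1, -1, 0) = (9, -4, -5)
  D1: (8, -3, -5) + (1, 0, -1) = (9, -3, -6)
  D2: (8, -3, -5) + (0, 1, -1) = (8, -2, -6)
  D3: (8, -3, -5) + (-1, 1, 0) = (7, -2, -5)
  D4: (8, -3, -5) + (-1, 0, 1) = (7, -3, -4)
  D5: (8, -3, -5) + (0, -1, 1) = (8, -4, -4)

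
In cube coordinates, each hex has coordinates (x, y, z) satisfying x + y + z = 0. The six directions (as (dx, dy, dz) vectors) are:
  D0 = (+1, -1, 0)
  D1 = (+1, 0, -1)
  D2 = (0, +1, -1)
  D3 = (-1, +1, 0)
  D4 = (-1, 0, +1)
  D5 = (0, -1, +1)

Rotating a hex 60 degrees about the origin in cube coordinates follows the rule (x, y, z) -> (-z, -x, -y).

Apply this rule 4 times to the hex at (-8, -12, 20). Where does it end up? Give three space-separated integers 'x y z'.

Answer: 20 -8 -12

Derivation:
Start: (-8, -12, 20)
Step 1: (-8, -12, 20) -> (-(20), -(-8), -(-12)) = (-20, 8, 12)
Step 2: (-20, 8, 12) -> (-(12), -(-20), -(8)) = (-12, 20, -8)
Step 3: (-12, 20, -8) -> (-(-8), -(-12), -(20)) = (8, 12, -20)
Step 4: (8, 12, -20) -> (-(-20), -(8), -(12)) = (20, -8, -12)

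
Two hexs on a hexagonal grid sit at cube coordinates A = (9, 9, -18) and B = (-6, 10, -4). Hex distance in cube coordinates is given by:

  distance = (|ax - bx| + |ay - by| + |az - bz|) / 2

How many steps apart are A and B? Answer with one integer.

|ax - bx| = |9 - (-6)| = 15
|ay - by| = |9 - 10| = 1
|az - bz| = |-18 - (-4)| = 14
distance = (15 + 1 + 14) / 2 = 30 / 2 = 15

Answer: 15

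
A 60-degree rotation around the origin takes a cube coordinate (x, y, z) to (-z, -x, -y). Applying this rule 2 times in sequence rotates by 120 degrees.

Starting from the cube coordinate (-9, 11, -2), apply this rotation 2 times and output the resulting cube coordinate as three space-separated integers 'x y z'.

Start: (-9, 11, -2)
Step 1: (-9, 11, -2) -> (-(-2), -(-9), -(11)) = (2, 9, -11)
Step 2: (2, 9, -11) -> (-(-11), -(2), -(9)) = (11, -2, -9)

Answer: 11 -2 -9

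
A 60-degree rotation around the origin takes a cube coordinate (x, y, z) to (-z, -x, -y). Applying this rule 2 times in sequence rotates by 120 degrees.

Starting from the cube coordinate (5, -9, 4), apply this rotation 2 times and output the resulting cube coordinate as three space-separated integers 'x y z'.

Answer: -9 4 5

Derivation:
Start: (5, -9, 4)
Step 1: (5, -9, 4) -> (-(4), -(5), -(-9)) = (-4, -5, 9)
Step 2: (-4, -5, 9) -> (-(9), -(-4), -(-5)) = (-9, 4, 5)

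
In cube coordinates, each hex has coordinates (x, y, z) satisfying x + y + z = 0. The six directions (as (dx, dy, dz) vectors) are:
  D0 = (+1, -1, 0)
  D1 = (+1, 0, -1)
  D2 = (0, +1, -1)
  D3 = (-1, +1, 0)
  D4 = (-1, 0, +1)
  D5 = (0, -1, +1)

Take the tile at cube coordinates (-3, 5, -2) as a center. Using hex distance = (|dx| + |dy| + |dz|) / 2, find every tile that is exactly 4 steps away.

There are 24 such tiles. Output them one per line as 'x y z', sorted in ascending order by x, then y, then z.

Answer: -7 5 2
-7 6 1
-7 7 0
-7 8 -1
-7 9 -2
-6 4 2
-6 9 -3
-5 3 2
-5 9 -4
-4 2 2
-4 9 -5
-3 1 2
-3 9 -6
-2 1 1
-2 8 -6
-1 1 0
-1 7 -6
0 1 -1
0 6 -6
1 1 -2
1 2 -3
1 3 -4
1 4 -5
1 5 -6

Derivation:
Walk ring at distance 4 from (-3, 5, -2):
Start at center + D4*4 = (-7, 5, 2)
  hex 0: (-7, 5, 2)
  hex 1: (-6, 4, 2)
  hex 2: (-5, 3, 2)
  hex 3: (-4, 2, 2)
  hex 4: (-3, 1, 2)
  hex 5: (-2, 1, 1)
  hex 6: (-1, 1, 0)
  hex 7: (0, 1, -1)
  hex 8: (1, 1, -2)
  hex 9: (1, 2, -3)
  hex 10: (1, 3, -4)
  hex 11: (1, 4, -5)
  hex 12: (1, 5, -6)
  hex 13: (0, 6, -6)
  hex 14: (-1, 7, -6)
  hex 15: (-2, 8, -6)
  hex 16: (-3, 9, -6)
  hex 17: (-4, 9, -5)
  hex 18: (-5, 9, -4)
  hex 19: (-6, 9, -3)
  hex 20: (-7, 9, -2)
  hex 21: (-7, 8, -1)
  hex 22: (-7, 7, 0)
  hex 23: (-7, 6, 1)
Sorted: 24 hexes.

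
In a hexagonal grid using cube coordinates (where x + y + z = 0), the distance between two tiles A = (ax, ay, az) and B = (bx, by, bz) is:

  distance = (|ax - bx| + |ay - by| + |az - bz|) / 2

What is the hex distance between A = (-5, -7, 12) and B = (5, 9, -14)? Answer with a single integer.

Answer: 26

Derivation:
|ax - bx| = |-5 - 5| = 10
|ay - by| = |-7 - 9| = 16
|az - bz| = |12 - (-14)| = 26
distance = (10 + 16 + 26) / 2 = 52 / 2 = 26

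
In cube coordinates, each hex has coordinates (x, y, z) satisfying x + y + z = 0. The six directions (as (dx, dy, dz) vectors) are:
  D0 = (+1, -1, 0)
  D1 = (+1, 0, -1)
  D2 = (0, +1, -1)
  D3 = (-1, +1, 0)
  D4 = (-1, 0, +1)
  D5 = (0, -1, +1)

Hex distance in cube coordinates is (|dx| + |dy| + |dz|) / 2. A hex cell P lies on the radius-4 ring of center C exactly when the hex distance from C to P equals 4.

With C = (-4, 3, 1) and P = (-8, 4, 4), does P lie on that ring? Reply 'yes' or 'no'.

Answer: yes

Derivation:
|px - cx| = |-8 - (-4)| = 4
|py - cy| = |4 - 3| = 1
|pz - cz| = |4 - 1| = 3
distance = (4+1+3)/2 = 8/2 = 4
radius = 4; distance == radius -> yes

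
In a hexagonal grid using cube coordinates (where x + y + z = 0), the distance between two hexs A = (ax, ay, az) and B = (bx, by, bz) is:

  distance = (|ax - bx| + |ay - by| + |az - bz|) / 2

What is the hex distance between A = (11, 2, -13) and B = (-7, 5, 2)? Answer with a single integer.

|ax - bx| = |11 - (-7)| = 18
|ay - by| = |2 - 5| = 3
|az - bz| = |-13 - 2| = 15
distance = (18 + 3 + 15) / 2 = 36 / 2 = 18

Answer: 18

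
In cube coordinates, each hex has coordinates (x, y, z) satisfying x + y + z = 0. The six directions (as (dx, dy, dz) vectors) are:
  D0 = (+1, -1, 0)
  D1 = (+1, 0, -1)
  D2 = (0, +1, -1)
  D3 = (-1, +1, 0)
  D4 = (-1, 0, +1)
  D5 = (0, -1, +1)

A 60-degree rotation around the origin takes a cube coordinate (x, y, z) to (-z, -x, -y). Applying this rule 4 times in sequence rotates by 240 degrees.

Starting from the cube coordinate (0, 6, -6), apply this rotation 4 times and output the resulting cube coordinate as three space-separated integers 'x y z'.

Start: (0, 6, -6)
Step 1: (0, 6, -6) -> (-(-6), -(0), -(6)) = (6, 0, -6)
Step 2: (6, 0, -6) -> (-(-6), -(6), -(0)) = (6, -6, 0)
Step 3: (6, -6, 0) -> (-(0), -(6), -(-6)) = (0, -6, 6)
Step 4: (0, -6, 6) -> (-(6), -(0), -(-6)) = (-6, 0, 6)

Answer: -6 0 6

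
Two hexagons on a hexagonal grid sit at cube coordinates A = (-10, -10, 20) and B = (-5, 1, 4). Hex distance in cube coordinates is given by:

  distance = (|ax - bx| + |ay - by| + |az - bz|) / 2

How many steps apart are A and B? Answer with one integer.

|ax - bx| = |-10 - (-5)| = 5
|ay - by| = |-10 - 1| = 11
|az - bz| = |20 - 4| = 16
distance = (5 + 11 + 16) / 2 = 32 / 2 = 16

Answer: 16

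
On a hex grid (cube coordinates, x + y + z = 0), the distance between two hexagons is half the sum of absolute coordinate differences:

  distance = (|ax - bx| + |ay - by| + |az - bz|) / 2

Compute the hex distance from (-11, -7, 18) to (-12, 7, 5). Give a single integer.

|ax - bx| = |-11 - (-12)| = 1
|ay - by| = |-7 - 7| = 14
|az - bz| = |18 - 5| = 13
distance = (1 + 14 + 13) / 2 = 28 / 2 = 14

Answer: 14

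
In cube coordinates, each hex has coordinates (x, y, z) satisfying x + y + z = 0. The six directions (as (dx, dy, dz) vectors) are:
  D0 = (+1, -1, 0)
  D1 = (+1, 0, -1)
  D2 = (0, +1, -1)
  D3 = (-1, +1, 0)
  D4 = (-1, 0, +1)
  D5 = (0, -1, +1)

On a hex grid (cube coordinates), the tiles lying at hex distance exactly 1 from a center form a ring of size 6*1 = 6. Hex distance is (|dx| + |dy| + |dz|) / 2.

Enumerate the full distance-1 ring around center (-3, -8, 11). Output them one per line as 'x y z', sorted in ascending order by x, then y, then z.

Answer: -4 -8 12
-4 -7 11
-3 -9 12
-3 -7 10
-2 -9 11
-2 -8 10

Derivation:
Walk ring at distance 1 from (-3, -8, 11):
Start at center + D4*1 = (-4, -8, 12)
  hex 0: (-4, -8, 12)
  hex 1: (-3, -9, 12)
  hex 2: (-2, -9, 11)
  hex 3: (-2, -8, 10)
  hex 4: (-3, -7, 10)
  hex 5: (-4, -7, 11)
Sorted: 6 hexes.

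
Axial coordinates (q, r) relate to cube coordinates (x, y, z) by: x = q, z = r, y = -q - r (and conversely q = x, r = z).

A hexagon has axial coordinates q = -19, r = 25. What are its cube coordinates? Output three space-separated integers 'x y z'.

x = q = -19
z = r = 25
y = -x - z = -(-19) - (25) = -6

Answer: -19 -6 25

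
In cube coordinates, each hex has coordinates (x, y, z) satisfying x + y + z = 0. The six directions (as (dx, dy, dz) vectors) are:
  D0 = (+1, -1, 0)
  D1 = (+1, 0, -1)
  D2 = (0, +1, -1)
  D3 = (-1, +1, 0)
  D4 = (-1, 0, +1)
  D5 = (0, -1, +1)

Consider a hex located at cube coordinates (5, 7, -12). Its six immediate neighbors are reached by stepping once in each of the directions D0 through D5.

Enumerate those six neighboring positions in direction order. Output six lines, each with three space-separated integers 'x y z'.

Answer: 6 6 -12
6 7 -13
5 8 -13
4 8 -12
4 7 -11
5 6 -11

Derivation:
Center: (5, 7, -12). Add each direction:
  D0: (5, 7, -12) + (1, -1, 0) = (6, 6, -12)
  D1: (5, 7, -12) + (1, 0, -1) = (6, 7, -13)
  D2: (5, 7, -12) + (0, 1, -1) = (5, 8, -13)
  D3: (5, 7, -12) + (-1, 1, 0) = (4, 8, -12)
  D4: (5, 7, -12) + (-1, 0, 1) = (4, 7, -11)
  D5: (5, 7, -12) + (0, -1, 1) = (5, 6, -11)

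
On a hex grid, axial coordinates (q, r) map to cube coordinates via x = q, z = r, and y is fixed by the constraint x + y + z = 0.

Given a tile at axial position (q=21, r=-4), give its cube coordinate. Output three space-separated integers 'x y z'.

x = q = 21
z = r = -4
y = -x - z = -(21) - (-4) = -17

Answer: 21 -17 -4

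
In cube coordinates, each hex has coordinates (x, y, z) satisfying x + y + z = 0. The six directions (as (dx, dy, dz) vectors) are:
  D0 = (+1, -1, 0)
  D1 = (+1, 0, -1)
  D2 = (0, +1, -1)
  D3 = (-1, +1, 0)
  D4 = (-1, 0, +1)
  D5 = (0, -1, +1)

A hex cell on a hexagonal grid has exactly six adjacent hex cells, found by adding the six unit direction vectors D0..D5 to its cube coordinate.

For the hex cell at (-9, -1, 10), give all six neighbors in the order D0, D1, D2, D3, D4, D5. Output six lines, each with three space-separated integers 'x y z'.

Answer: -8 -2 10
-8 -1 9
-9 0 9
-10 0 10
-10 -1 11
-9 -2 11

Derivation:
Center: (-9, -1, 10). Add each direction:
  D0: (-9, -1, 10) + (1, -1, 0) = (-8, -2, 10)
  D1: (-9, -1, 10) + (1, 0, -1) = (-8, -1, 9)
  D2: (-9, -1, 10) + (0, 1, -1) = (-9, 0, 9)
  D3: (-9, -1, 10) + (-1, 1, 0) = (-10, 0, 10)
  D4: (-9, -1, 10) + (-1, 0, 1) = (-10, -1, 11)
  D5: (-9, -1, 10) + (0, -1, 1) = (-9, -2, 11)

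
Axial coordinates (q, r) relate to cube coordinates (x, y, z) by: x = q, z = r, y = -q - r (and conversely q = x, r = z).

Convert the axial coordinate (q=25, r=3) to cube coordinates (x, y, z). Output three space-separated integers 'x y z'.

x = q = 25
z = r = 3
y = -x - z = -(25) - (3) = -28

Answer: 25 -28 3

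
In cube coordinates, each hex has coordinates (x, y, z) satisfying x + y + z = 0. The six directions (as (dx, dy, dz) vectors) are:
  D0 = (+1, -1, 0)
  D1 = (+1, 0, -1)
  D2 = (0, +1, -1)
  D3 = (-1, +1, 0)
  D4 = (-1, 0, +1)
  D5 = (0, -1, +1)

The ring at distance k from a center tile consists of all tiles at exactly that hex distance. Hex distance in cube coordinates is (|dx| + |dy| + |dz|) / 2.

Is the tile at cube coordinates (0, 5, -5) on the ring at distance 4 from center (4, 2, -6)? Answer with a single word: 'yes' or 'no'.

|px - cx| = |0 - 4| = 4
|py - cy| = |5 - 2| = 3
|pz - cz| = |-5 - (-6)| = 1
distance = (4+3+1)/2 = 8/2 = 4
radius = 4; distance == radius -> yes

Answer: yes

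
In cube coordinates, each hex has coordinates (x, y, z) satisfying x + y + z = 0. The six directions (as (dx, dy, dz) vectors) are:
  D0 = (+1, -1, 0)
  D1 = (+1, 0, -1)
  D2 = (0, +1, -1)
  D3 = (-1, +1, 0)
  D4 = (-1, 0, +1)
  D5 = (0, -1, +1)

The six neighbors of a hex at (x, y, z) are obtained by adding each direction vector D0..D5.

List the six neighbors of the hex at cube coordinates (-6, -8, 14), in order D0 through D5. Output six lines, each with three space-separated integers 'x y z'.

Answer: -5 -9 14
-5 -8 13
-6 -7 13
-7 -7 14
-7 -8 15
-6 -9 15

Derivation:
Center: (-6, -8, 14). Add each direction:
  D0: (-6, -8, 14) + (1, -1, 0) = (-5, -9, 14)
  D1: (-6, -8, 14) + (1, 0, -1) = (-5, -8, 13)
  D2: (-6, -8, 14) + (0, 1, -1) = (-6, -7, 13)
  D3: (-6, -8, 14) + (-1, 1, 0) = (-7, -7, 14)
  D4: (-6, -8, 14) + (-1, 0, 1) = (-7, -8, 15)
  D5: (-6, -8, 14) + (0, -1, 1) = (-6, -9, 15)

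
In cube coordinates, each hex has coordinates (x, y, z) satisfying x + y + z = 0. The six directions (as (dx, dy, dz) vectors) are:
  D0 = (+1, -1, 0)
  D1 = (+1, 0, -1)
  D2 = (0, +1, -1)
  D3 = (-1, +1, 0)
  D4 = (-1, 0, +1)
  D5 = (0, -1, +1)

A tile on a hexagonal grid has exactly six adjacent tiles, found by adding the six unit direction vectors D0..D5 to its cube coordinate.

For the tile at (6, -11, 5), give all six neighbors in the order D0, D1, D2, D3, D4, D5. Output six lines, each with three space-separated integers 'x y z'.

Center: (6, -11, 5). Add each direction:
  D0: (6, -11, 5) + (1, -1, 0) = (7, -12, 5)
  D1: (6, -11, 5) + (1, 0, -1) = (7, -11, 4)
  D2: (6, -11, 5) + (0, 1, -1) = (6, -10, 4)
  D3: (6, -11, 5) + (-1, 1, 0) = (5, -10, 5)
  D4: (6, -11, 5) + (-1, 0, 1) = (5, -11, 6)
  D5: (6, -11, 5) + (0, -1, 1) = (6, -12, 6)

Answer: 7 -12 5
7 -11 4
6 -10 4
5 -10 5
5 -11 6
6 -12 6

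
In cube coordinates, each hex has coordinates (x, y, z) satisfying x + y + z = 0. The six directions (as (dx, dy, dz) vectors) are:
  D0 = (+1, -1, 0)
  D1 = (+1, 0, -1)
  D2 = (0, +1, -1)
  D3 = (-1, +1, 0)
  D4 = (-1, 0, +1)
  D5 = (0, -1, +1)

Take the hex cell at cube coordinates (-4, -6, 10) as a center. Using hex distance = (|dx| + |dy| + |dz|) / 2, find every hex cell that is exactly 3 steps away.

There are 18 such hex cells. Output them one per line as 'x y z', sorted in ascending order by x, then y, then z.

Answer: -7 -6 13
-7 -5 12
-7 -4 11
-7 -3 10
-6 -7 13
-6 -3 9
-5 -8 13
-5 -3 8
-4 -9 13
-4 -3 7
-3 -9 12
-3 -4 7
-2 -9 11
-2 -5 7
-1 -9 10
-1 -8 9
-1 -7 8
-1 -6 7

Derivation:
Walk ring at distance 3 from (-4, -6, 10):
Start at center + D4*3 = (-7, -6, 13)
  hex 0: (-7, -6, 13)
  hex 1: (-6, -7, 13)
  hex 2: (-5, -8, 13)
  hex 3: (-4, -9, 13)
  hex 4: (-3, -9, 12)
  hex 5: (-2, -9, 11)
  hex 6: (-1, -9, 10)
  hex 7: (-1, -8, 9)
  hex 8: (-1, -7, 8)
  hex 9: (-1, -6, 7)
  hex 10: (-2, -5, 7)
  hex 11: (-3, -4, 7)
  hex 12: (-4, -3, 7)
  hex 13: (-5, -3, 8)
  hex 14: (-6, -3, 9)
  hex 15: (-7, -3, 10)
  hex 16: (-7, -4, 11)
  hex 17: (-7, -5, 12)
Sorted: 18 hexes.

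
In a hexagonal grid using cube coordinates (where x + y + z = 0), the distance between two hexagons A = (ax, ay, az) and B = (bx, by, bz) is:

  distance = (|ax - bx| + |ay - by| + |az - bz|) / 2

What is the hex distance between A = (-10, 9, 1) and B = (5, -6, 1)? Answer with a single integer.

Answer: 15

Derivation:
|ax - bx| = |-10 - 5| = 15
|ay - by| = |9 - (-6)| = 15
|az - bz| = |1 - 1| = 0
distance = (15 + 15 + 0) / 2 = 30 / 2 = 15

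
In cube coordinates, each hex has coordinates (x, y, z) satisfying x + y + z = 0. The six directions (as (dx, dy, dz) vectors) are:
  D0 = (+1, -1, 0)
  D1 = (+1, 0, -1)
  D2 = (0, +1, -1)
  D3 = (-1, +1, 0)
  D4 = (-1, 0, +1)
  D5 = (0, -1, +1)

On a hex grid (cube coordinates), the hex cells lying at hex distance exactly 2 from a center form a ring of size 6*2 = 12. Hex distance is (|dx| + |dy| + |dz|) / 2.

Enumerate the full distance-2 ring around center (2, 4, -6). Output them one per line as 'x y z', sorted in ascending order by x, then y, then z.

Walk ring at distance 2 from (2, 4, -6):
Start at center + D4*2 = (0, 4, -4)
  hex 0: (0, 4, -4)
  hex 1: (1, 3, -4)
  hex 2: (2, 2, -4)
  hex 3: (3, 2, -5)
  hex 4: (4, 2, -6)
  hex 5: (4, 3, -7)
  hex 6: (4, 4, -8)
  hex 7: (3, 5, -8)
  hex 8: (2, 6, -8)
  hex 9: (1, 6, -7)
  hex 10: (0, 6, -6)
  hex 11: (0, 5, -5)
Sorted: 12 hexes.

Answer: 0 4 -4
0 5 -5
0 6 -6
1 3 -4
1 6 -7
2 2 -4
2 6 -8
3 2 -5
3 5 -8
4 2 -6
4 3 -7
4 4 -8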